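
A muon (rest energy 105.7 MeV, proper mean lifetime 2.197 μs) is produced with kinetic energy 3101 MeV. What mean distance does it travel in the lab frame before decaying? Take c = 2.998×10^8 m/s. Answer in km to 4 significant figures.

γ = 1 + K/(m₀c²) = 1 + 3101/105.7 = 30.3377
β = √(1 − 1/γ²) = 0.999457
Dilated lifetime: γτ₀ = 30.3377 × 2.197 μs = 66.6520 μs
d = βc·γτ₀ = 0.999457 × (2.998×10^8 m/s) × 6.66520×10^-5 s = 19.97 km

d ≈ 19.97 km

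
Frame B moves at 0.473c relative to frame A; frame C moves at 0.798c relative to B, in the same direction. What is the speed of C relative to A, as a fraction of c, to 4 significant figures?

u ≈ 0.9227c

Compose boost 2: (0.798 + 0.473)/(1 + 0.798×0.473) = 1.271/1.37745 = 0.9227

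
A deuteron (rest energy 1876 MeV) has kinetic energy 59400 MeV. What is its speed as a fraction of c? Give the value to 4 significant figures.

β ≈ 0.9995

γ = 1 + K/(m₀c²) = 1 + 59400/1876 = 32.6631
β = √(1 − 1/γ²) = 0.9995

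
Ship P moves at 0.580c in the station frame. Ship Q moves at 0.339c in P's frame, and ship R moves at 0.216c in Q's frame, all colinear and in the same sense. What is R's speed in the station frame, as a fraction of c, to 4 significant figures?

u ≈ 0.8440c

Compose boost 2: (0.339 + 0.580)/(1 + 0.339×0.580) = 0.9190/1.19662 = 0.767997
Compose boost 3: (0.216 + 0.767997)/(1 + 0.216×0.767997) = 0.983997/1.16589 = 0.8440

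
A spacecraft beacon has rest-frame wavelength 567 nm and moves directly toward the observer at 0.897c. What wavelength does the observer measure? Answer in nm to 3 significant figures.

λ_obs ≈ 132 nm

Relativistic Doppler: λ_obs = λ_src √((1−β)/(1+β))
= 567 × √(0.10300/1.8970) = 567 × 0.23302 = 132 nm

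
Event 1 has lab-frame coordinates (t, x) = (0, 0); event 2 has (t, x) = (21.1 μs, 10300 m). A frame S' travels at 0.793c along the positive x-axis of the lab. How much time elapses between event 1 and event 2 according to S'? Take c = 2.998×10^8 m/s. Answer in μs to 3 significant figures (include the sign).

γ = 1/√(1 − 0.793²) = 1.6414
Δt' = γ(Δt − vΔx/c²) = 1.6414 × (21.1 μs − 0.793×10300 m / (2.998×10^8 m/s))
= 1.6414 × (-6.1445 μs) = -10.1 μs

Δt' ≈ -10.1 μs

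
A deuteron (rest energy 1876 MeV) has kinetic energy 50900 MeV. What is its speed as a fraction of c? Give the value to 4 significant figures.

β ≈ 0.9994

γ = 1 + K/(m₀c²) = 1 + 50900/1876 = 28.1322
β = √(1 − 1/γ²) = 0.9994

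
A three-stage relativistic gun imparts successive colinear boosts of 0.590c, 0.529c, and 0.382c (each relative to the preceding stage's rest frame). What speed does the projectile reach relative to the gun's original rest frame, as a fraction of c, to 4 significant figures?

Compose boost 2: (0.529 + 0.590)/(1 + 0.529×0.590) = 1.119/1.31211 = 0.852825
Compose boost 3: (0.382 + 0.852825)/(1 + 0.382×0.852825) = 1.23482/1.32578 = 0.9314

u ≈ 0.9314c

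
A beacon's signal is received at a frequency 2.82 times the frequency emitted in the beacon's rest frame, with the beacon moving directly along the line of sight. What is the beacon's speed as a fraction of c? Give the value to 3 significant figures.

β ≈ 0.777

f_obs/f_src = √((1+β)/(1−β)) = 2.82  ⇒  (1+β)/(1−β) = 7.9524
β = |1 − D²|/(1 + D²) = |1 − 7.9524|/(1 + 7.9524) = 0.777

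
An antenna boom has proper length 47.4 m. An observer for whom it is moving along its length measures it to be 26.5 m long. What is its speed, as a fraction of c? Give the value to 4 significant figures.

β ≈ 0.8291

γ = L₀/L = 47.4/26.5 = 1.78868
β = √(1 − 1/γ²) = 0.8291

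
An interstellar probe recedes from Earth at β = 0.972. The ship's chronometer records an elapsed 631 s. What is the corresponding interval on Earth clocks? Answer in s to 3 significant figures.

γ = 1/√(1 − 0.972²) = 4.2557
Time dilation: Δt = γτ₀ = 4.2557 × 631 s = 2690 s

Δt ≈ 2690 s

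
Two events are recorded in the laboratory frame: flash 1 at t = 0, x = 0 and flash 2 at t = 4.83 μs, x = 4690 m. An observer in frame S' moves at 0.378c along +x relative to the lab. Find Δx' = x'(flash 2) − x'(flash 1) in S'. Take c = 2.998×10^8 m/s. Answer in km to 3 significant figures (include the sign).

Δx' ≈ 4.47 km

γ = 1/√(1 − 0.378²) = 1.0801
Δx' = γ(Δx − vΔt) = 1.0801 × (4690 m − 0.378×(2.998×10^8 m/s)×4.83×10^-6 s)
= 1.0801 × (4142.6 m) = 4.47 km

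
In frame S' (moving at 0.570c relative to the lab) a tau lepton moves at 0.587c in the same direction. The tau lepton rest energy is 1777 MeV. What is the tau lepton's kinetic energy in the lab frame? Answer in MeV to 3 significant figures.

K ≈ 1790 MeV

u_lab = (0.587 + 0.570)/(1 + 0.587×0.570) = 0.866933
γ = 1/√(1 − 0.866933²) = 2.0063
K = (γ − 1)m₀c² = (2.0063 − 1) × 1777 = 1.0063 × 1777 = 1790 MeV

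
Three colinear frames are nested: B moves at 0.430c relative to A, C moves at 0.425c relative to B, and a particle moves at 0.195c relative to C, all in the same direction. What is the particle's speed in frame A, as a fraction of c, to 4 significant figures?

Compose boost 2: (0.425 + 0.430)/(1 + 0.425×0.430) = 0.8550/1.18275 = 0.722892
Compose boost 3: (0.195 + 0.722892)/(1 + 0.195×0.722892) = 0.917892/1.14096 = 0.8045

u ≈ 0.8045c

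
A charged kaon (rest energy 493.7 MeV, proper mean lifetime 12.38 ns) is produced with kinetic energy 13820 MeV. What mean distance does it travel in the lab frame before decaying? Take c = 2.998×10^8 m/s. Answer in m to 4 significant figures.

γ = 1 + K/(m₀c²) = 1 + 13820/493.7 = 28.9927
β = √(1 − 1/γ²) = 0.999405
Dilated lifetime: γτ₀ = 28.9927 × 12.38 ns = 358.930 ns
d = βc·γτ₀ = 0.999405 × (2.998×10^8 m/s) × 3.58930×10^-7 s = 107.5 m

d ≈ 107.5 m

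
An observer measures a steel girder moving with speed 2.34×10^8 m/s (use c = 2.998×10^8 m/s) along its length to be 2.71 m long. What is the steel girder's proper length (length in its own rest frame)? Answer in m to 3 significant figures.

L₀ ≈ 4.34 m

β = v/c = 2.34×10^8 / 2.998×10^8 = 0.78052
γ = 1/√(1 − 0.78052²) = 1.5997
L₀ = γL = 1.5997 × 2.71 = 4.34 m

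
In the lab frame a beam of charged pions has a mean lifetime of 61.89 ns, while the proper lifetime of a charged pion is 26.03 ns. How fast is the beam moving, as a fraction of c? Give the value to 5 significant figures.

β ≈ 0.90725

γ = Δt/τ₀ = 61.89/26.03 = 2.377641
β = √(1 − 1/γ²) = √(1 − 1/2.377641²) = 0.90725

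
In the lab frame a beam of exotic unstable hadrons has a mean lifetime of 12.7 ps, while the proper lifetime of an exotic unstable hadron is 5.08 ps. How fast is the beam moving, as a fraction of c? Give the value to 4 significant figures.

β ≈ 0.9165

γ = Δt/τ₀ = 12.7/5.08 = 2.50000
β = √(1 − 1/γ²) = √(1 − 1/2.50000²) = 0.9165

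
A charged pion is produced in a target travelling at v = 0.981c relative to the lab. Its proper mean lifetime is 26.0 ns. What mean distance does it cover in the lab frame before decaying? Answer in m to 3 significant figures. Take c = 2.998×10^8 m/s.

γ = 1/√(1 − 0.981²) = 5.1544
Dilated lifetime: Δt = γτ₀ = 5.1544 × 26.0 ns = 134.02 ns
d = vΔt = 0.981c × 134.02 ns = 2.9410×10^8 m/s × 1.3402×10^-7 s = 39.4 m

d ≈ 39.4 m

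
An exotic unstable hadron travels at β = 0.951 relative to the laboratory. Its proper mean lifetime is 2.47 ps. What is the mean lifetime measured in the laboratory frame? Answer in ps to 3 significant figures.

γ = 1/√(1 − 0.951²) = 3.2342
Time dilation: Δt = γτ₀ = 3.2342 × 2.47 ps = 7.99 ps

Δt ≈ 7.99 ps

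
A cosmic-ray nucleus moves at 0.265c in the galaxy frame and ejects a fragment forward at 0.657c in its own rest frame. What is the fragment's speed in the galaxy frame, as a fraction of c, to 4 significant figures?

u ≈ 0.7853c

Compose boost 2: (0.657 + 0.265)/(1 + 0.657×0.265) = 0.9220/1.17410 = 0.7853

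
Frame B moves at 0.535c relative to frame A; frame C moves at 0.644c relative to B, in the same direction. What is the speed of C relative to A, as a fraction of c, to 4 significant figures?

Compose boost 2: (0.644 + 0.535)/(1 + 0.644×0.535) = 1.179/1.34454 = 0.8769

u ≈ 0.8769c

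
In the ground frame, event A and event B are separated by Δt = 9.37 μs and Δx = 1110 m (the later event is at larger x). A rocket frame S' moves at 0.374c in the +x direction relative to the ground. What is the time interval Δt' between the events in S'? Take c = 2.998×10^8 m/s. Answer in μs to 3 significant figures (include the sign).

Δt' ≈ 8.61 μs

γ = 1/√(1 − 0.374²) = 1.0783
Δt' = γ(Δt − vΔx/c²) = 1.0783 × (9.37 μs − 0.374×1110 m / (2.998×10^8 m/s))
= 1.0783 × (7.9853 μs) = 8.61 μs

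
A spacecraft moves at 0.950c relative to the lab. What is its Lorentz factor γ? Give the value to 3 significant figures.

γ ≈ 3.20

γ = 1/√(1 − β²) = 1/√(1 − 0.950²) = 1/√(0.097500) = 3.20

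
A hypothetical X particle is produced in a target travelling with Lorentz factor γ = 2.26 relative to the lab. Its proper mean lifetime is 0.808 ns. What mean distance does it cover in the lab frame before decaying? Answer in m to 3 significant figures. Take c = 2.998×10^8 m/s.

d ≈ 0.491 m

β = √(1 − 1/γ²) = √(1 − 1/2.26²) = 0.89678
Dilated lifetime: Δt = γτ₀ = 2.26 × 0.808 ns = 1.8261 ns
d = vΔt = 0.89678c × 1.8261 ns = 2.6885×10^8 m/s × 1.8261×10^-9 s = 0.491 m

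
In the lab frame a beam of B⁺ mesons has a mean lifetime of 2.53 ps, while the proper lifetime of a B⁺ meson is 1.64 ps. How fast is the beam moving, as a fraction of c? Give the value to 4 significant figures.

γ = Δt/τ₀ = 2.53/1.64 = 1.54268
β = √(1 − 1/γ²) = √(1 − 1/1.54268²) = 0.7615

β ≈ 0.7615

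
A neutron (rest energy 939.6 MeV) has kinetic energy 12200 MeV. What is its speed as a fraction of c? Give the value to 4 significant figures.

γ = 1 + K/(m₀c²) = 1 + 12200/939.6 = 13.9842
β = √(1 − 1/γ²) = 0.9974

β ≈ 0.9974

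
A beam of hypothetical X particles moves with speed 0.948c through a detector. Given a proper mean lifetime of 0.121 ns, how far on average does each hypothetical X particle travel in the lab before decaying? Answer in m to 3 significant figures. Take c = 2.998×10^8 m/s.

γ = 1/√(1 − 0.948²) = 3.1420
Dilated lifetime: Δt = γτ₀ = 3.1420 × 0.121 ns = 0.38018 ns
d = vΔt = 0.948c × 0.38018 ns = 2.8421×10^8 m/s × 3.8018×10^-10 s = 0.108 m

d ≈ 0.108 m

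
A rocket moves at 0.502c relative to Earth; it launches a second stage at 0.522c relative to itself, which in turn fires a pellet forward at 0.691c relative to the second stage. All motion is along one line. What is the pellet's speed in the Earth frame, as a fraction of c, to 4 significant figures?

u ≈ 0.9627c

Compose boost 2: (0.522 + 0.502)/(1 + 0.522×0.502) = 1.024/1.26204 = 0.811382
Compose boost 3: (0.691 + 0.811382)/(1 + 0.691×0.811382) = 1.50238/1.56067 = 0.9627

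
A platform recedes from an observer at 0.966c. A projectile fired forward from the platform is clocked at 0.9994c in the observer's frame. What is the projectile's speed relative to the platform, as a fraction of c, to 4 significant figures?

u' ≈ 0.9659c

Inverse velocity addition: u' = (u − v)/(1 − uv/c²)
= (0.9994 − 0.966)/(1 − 0.9994×0.966) = 0.03340/0.0345796 = 0.9659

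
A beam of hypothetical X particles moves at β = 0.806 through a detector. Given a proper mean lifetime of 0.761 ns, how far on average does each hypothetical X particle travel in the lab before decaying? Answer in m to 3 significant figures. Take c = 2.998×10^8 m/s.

γ = 1/√(1 − 0.806²) = 1.6894
Dilated lifetime: Δt = γτ₀ = 1.6894 × 0.761 ns = 1.2857 ns
d = vΔt = 0.806c × 1.2857 ns = 2.4164×10^8 m/s × 1.2857×10^-9 s = 0.311 m

d ≈ 0.311 m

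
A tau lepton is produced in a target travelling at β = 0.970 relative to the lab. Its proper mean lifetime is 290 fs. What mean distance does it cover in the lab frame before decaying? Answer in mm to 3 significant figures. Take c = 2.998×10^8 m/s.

d ≈ 0.347 mm

γ = 1/√(1 − 0.970²) = 4.1135
Dilated lifetime: Δt = γτ₀ = 4.1135 × 290 fs = 1192.9 fs
d = vΔt = 0.970c × 1192.9 fs = 2.9081×10^8 m/s × 1.1929×10^-12 s = 0.347 mm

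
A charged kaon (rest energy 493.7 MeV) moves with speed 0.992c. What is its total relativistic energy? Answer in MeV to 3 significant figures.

E ≈ 3910 MeV

γ = 1/√(1 − 0.992²) = 7.9216
E = γm₀c² = 7.9216 × 493.7 MeV = 3910 MeV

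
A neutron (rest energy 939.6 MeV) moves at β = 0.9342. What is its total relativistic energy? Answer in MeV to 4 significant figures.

γ = 1/√(1 − 0.9342²) = 2.80309
E = γm₀c² = 2.80309 × 939.6 MeV = 2634 MeV

E ≈ 2634 MeV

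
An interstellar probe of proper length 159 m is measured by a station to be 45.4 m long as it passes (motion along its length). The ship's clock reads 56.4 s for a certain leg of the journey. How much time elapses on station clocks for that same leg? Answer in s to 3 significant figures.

Length contraction ⇒ γ = L₀/L = 159/45.4 = 3.5022
Time dilation: Δt = γτ₀ = 3.5022 × 56.4 s = 198 s

Δt ≈ 198 s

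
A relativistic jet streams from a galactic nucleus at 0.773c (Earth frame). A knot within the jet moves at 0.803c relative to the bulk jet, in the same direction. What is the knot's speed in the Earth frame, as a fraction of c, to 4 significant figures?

Relativistic velocity addition: u = (u' + v)/(1 + u'v/c²)
= (0.803 + 0.773)/(1 + 0.803×0.773) = 1.576/1.62072 = 0.9724

u ≈ 0.9724c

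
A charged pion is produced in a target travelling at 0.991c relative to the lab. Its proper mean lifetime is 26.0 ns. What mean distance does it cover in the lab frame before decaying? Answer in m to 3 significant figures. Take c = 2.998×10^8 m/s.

d ≈ 57.7 m

γ = 1/√(1 − 0.991²) = 7.4704
Dilated lifetime: Δt = γτ₀ = 7.4704 × 26.0 ns = 194.23 ns
d = vΔt = 0.991c × 194.23 ns = 2.9710×10^8 m/s × 1.9423×10^-7 s = 57.7 m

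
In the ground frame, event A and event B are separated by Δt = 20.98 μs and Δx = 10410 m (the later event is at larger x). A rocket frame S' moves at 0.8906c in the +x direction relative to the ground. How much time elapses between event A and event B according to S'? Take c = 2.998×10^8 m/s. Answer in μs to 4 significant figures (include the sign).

Δt' ≈ -21.87 μs

γ = 1/√(1 − 0.8906²) = 2.19883
Δt' = γ(Δt − vΔx/c²) = 2.19883 × (20.98 μs − 0.8906×10410 m / (2.998×10^8 m/s))
= 2.19883 × (-9.94444 μs) = -21.87 μs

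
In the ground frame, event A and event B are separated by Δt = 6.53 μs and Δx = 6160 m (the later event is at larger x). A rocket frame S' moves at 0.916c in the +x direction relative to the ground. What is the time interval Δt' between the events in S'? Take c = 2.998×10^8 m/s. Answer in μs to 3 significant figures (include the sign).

Δt' ≈ -30.6 μs

γ = 1/√(1 − 0.916²) = 2.4927
Δt' = γ(Δt − vΔx/c²) = 2.4927 × (6.53 μs − 0.916×6160 m / (2.998×10^8 m/s))
= 2.4927 × (-12.291 μs) = -30.6 μs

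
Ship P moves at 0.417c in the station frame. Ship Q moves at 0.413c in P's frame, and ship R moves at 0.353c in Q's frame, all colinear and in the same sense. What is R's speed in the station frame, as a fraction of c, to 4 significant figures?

u ≈ 0.8489c

Compose boost 2: (0.413 + 0.417)/(1 + 0.413×0.417) = 0.8300/1.17222 = 0.708058
Compose boost 3: (0.353 + 0.708058)/(1 + 0.353×0.708058) = 1.06106/1.24994 = 0.8489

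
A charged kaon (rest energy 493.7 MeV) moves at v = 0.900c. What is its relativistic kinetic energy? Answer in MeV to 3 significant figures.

K ≈ 639 MeV

γ = 1/√(1 − 0.900²) = 2.2942
K = (γ − 1)m₀c² = (2.2942 − 1) × 493.7 MeV = 1.2942 × 493.7 MeV = 639 MeV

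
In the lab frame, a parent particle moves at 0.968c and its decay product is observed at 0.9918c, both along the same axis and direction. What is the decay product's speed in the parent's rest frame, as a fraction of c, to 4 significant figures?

u' ≈ 0.5959c

Inverse velocity addition: u' = (u − v)/(1 − uv/c²)
= (0.9918 − 0.968)/(1 − 0.9918×0.968) = 0.02380/0.0399376 = 0.5959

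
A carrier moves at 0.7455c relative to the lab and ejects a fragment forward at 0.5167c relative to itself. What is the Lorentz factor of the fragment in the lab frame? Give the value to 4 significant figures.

γ ≈ 2.427

u_lab = (0.5167 + 0.7455)/(1 + 0.5167×0.7455) = 1.2622/1.385200 = 0.9112043
γ = 1/√(1 − 0.9112043²) = 2.427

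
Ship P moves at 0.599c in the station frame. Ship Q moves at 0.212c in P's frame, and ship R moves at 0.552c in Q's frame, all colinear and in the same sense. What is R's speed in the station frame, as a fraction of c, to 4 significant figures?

u ≈ 0.9101c

Compose boost 2: (0.212 + 0.599)/(1 + 0.212×0.599) = 0.8110/1.12699 = 0.719617
Compose boost 3: (0.552 + 0.719617)/(1 + 0.552×0.719617) = 1.27162/1.39723 = 0.9101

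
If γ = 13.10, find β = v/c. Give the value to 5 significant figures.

β ≈ 0.99708

β = √(1 − 1/γ²) = √(1 − 1/13.10²) = √(0.9941728) = 0.99708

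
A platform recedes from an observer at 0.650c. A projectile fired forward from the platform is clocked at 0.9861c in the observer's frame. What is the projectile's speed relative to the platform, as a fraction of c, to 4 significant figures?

Inverse velocity addition: u' = (u − v)/(1 − uv/c²)
= (0.9861 − 0.650)/(1 − 0.9861×0.650) = 0.3361/0.359035 = 0.9361

u' ≈ 0.9361c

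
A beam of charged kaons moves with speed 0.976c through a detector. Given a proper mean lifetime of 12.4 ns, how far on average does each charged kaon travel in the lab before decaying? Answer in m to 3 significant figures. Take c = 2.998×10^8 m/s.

γ = 1/√(1 − 0.976²) = 4.5920
Dilated lifetime: Δt = γτ₀ = 4.5920 × 12.4 ns = 56.941 ns
d = vΔt = 0.976c × 56.941 ns = 2.9260×10^8 m/s × 5.6941×10^-8 s = 16.7 m

d ≈ 16.7 m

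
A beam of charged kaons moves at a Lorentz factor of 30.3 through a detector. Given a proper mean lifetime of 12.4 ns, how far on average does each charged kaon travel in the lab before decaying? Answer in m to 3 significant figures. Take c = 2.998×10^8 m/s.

β = √(1 − 1/γ²) = √(1 − 1/30.3²) = 0.99946
Dilated lifetime: Δt = γτ₀ = 30.3 × 12.4 ns = 375.72 ns
d = vΔt = 0.99946c × 375.72 ns = 2.9964×10^8 m/s × 3.7572×10^-7 s = 113 m

d ≈ 113 m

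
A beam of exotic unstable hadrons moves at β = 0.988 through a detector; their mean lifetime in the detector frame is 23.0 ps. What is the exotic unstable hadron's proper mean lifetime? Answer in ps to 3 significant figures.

τ₀ ≈ 3.55 ps

γ = 1/√(1 − 0.988²) = 6.4744
Proper time: τ₀ = Δt/γ = 23.0/6.4744 = 3.55 ps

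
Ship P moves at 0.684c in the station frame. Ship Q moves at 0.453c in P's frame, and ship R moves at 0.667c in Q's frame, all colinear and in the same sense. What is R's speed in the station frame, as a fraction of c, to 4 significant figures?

Compose boost 2: (0.453 + 0.684)/(1 + 0.453×0.684) = 1.137/1.30985 = 0.868037
Compose boost 3: (0.667 + 0.868037)/(1 + 0.667×0.868037) = 1.53504/1.57898 = 0.9722

u ≈ 0.9722c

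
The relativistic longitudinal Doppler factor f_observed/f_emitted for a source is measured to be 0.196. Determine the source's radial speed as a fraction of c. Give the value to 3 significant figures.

f_obs/f_src = √((1−β)/(1+β)) = 0.196  ⇒  (1−β)/(1+β) = 0.038416
β = |1 − D²|/(1 + D²) = |1 − 0.038416|/(1 + 0.038416) = 0.926

β ≈ 0.926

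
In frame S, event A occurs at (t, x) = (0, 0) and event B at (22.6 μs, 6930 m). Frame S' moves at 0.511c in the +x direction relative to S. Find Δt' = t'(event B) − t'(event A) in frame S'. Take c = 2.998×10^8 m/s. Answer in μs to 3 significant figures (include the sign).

γ = 1/√(1 − 0.511²) = 1.1634
Δt' = γ(Δt − vΔx/c²) = 1.1634 × (22.6 μs − 0.511×6930 m / (2.998×10^8 m/s))
= 1.1634 × (10.788 μs) = 12.6 μs

Δt' ≈ 12.6 μs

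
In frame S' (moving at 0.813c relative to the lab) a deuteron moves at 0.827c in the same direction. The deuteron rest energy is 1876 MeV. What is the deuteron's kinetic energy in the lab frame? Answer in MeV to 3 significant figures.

K ≈ 7710 MeV

u_lab = (0.827 + 0.813)/(1 + 0.827×0.813) = 0.980655
γ = 1/√(1 − 0.980655²) = 5.1088
K = (γ − 1)m₀c² = (5.1088 − 1) × 1876 = 4.1088 × 1876 = 7710 MeV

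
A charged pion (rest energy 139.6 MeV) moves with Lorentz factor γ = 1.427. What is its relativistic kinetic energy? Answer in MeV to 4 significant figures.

γ = 1.427 (given)
K = (γ − 1)m₀c² = (1.427 − 1) × 139.6 MeV = 0.427000 × 139.6 MeV = 59.61 MeV

K ≈ 59.61 MeV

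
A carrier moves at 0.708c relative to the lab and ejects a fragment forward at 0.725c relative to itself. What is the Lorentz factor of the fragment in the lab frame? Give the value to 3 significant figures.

u_lab = (0.725 + 0.708)/(1 + 0.725×0.708) = 1.433/1.51330 = 0.946937
γ = 1/√(1 − 0.946937²) = 3.11

γ ≈ 3.11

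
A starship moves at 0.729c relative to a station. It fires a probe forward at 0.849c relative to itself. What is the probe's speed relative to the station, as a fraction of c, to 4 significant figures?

u ≈ 0.9747c

Relativistic velocity addition: u = (u' + v)/(1 + u'v/c²)
= (0.849 + 0.729)/(1 + 0.849×0.729) = 1.578/1.61892 = 0.9747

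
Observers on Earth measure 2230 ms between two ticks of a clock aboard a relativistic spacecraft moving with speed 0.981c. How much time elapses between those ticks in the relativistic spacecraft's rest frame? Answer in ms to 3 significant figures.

γ = 1/√(1 − 0.981²) = 5.1544
Proper time: τ₀ = Δt/γ = 2230/5.1544 = 433 ms

τ₀ ≈ 433 ms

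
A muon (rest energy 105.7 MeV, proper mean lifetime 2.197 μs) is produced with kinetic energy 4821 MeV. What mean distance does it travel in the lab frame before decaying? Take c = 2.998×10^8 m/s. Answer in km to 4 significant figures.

γ = 1 + K/(m₀c²) = 1 + 4821/105.7 = 46.6102
β = √(1 − 1/γ²) = 0.999770
Dilated lifetime: γτ₀ = 46.6102 × 2.197 μs = 102.403 μs
d = βc·γτ₀ = 0.999770 × (2.998×10^8 m/s) × 0.000102403 s = 30.69 km

d ≈ 30.69 km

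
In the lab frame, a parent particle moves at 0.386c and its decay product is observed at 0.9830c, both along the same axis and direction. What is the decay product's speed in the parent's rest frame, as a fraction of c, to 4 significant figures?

Inverse velocity addition: u' = (u − v)/(1 − uv/c²)
= (0.9830 − 0.386)/(1 − 0.9830×0.386) = 0.5970/0.620562 = 0.9620

u' ≈ 0.9620c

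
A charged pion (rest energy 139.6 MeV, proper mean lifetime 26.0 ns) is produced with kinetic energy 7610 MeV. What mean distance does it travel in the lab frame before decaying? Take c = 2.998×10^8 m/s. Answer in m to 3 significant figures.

γ = 1 + K/(m₀c²) = 1 + 7610/139.6 = 55.513
β = √(1 − 1/γ²) = 0.99984
Dilated lifetime: γτ₀ = 55.513 × 26.0 ns = 1443.3 ns
d = βc·γτ₀ = 0.99984 × (2.998×10^8 m/s) × 1.4433×10^-6 s = 433 m

d ≈ 433 m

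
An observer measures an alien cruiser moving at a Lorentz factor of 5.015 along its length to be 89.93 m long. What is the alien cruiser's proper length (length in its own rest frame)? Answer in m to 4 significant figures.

γ = 5.015 (given)
L₀ = γL = 5.015 × 89.93 = 451.0 m

L₀ ≈ 451.0 m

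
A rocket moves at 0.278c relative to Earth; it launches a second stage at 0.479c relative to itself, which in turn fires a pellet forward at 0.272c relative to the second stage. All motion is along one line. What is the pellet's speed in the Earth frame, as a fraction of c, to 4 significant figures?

u ≈ 0.7955c

Compose boost 2: (0.479 + 0.278)/(1 + 0.479×0.278) = 0.7570/1.13316 = 0.668042
Compose boost 3: (0.272 + 0.668042)/(1 + 0.272×0.668042) = 0.940042/1.18171 = 0.7955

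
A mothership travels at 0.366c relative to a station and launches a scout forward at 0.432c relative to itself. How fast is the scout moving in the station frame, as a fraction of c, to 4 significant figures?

Compose boost 2: (0.432 + 0.366)/(1 + 0.432×0.366) = 0.7980/1.15811 = 0.6891

u ≈ 0.6891c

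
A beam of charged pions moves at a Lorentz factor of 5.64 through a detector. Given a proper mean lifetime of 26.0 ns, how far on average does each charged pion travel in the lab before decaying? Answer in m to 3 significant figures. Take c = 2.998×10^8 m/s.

β = √(1 − 1/γ²) = √(1 − 1/5.64²) = 0.98416
Dilated lifetime: Δt = γτ₀ = 5.64 × 26.0 ns = 146.64 ns
d = vΔt = 0.98416c × 146.64 ns = 2.9505×10^8 m/s × 1.4664×10^-7 s = 43.3 m

d ≈ 43.3 m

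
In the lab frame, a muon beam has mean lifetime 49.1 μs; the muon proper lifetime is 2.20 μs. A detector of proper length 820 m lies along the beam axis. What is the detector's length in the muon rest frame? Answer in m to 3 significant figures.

Time dilation ⇒ γ = Δt/τ₀ = 49.1/2.20 = 22.318
Length contraction: L = L₀/γ = 820/22.318 = 36.7 m

L ≈ 36.7 m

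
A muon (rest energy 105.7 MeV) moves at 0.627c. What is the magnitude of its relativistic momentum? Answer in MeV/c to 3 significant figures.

p ≈ 85.1 MeV/c

γ = 1/√(1 − 0.627²) = 1.2837
p = γβm₀c = 1.2837 × 0.627 × 105.7 MeV/c = 85.1 MeV/c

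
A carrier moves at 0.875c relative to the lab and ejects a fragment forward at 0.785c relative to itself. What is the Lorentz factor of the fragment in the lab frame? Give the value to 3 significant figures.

γ ≈ 5.62

u_lab = (0.785 + 0.875)/(1 + 0.785×0.875) = 1.660/1.68688 = 0.984068
γ = 1/√(1 − 0.984068²) = 5.62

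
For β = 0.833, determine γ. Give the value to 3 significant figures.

γ = 1/√(1 − β²) = 1/√(1 − 0.833²) = 1/√(0.30611) = 1.81

γ ≈ 1.81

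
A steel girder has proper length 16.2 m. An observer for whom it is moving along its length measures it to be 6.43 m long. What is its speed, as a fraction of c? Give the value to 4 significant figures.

γ = L₀/L = 16.2/6.43 = 2.51944
β = √(1 − 1/γ²) = 0.9179

β ≈ 0.9179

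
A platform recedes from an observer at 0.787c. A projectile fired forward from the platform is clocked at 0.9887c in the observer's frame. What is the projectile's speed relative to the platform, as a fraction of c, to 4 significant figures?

Inverse velocity addition: u' = (u − v)/(1 − uv/c²)
= (0.9887 − 0.787)/(1 − 0.9887×0.787) = 0.2017/0.221893 = 0.9090

u' ≈ 0.9090c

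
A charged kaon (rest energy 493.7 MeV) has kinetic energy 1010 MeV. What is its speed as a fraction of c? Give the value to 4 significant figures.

γ = 1 + K/(m₀c²) = 1 + 1010/493.7 = 3.04578
β = √(1 − 1/γ²) = 0.9446

β ≈ 0.9446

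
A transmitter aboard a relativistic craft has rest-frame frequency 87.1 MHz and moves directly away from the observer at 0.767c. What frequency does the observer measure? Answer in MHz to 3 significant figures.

Relativistic Doppler: f_obs = f_src √((1−β)/(1+β))
= 87.1 × √(0.23300/1.7670) = 87.1 × 0.36313 = 31.6 MHz

f_obs ≈ 31.6 MHz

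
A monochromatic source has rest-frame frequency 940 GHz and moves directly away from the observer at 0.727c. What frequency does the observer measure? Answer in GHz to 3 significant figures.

Relativistic Doppler: f_obs = f_src √((1−β)/(1+β))
= 940 × √(0.27300/1.7270) = 940 × 0.39759 = 374 GHz

f_obs ≈ 374 GHz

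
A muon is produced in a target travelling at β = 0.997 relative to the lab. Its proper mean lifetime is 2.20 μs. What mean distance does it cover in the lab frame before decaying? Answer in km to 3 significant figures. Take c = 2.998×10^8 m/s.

γ = 1/√(1 − 0.997²) = 12.920
Dilated lifetime: Δt = γτ₀ = 12.920 × 2.20 μs = 28.423 μs
d = vΔt = 0.997c × 28.423 μs = 2.9890×10^8 m/s × 2.8423×10^-5 s = 8.50 km

d ≈ 8.50 km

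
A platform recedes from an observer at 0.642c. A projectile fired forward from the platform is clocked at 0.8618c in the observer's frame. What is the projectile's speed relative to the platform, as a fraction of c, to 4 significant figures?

Inverse velocity addition: u' = (u − v)/(1 − uv/c²)
= (0.8618 − 0.642)/(1 − 0.8618×0.642) = 0.2198/0.446724 = 0.4920

u' ≈ 0.4920c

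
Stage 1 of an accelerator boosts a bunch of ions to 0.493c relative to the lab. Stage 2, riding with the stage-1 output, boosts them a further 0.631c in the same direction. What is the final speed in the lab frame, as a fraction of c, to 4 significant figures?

Compose boost 2: (0.631 + 0.493)/(1 + 0.631×0.493) = 1.124/1.31108 = 0.8573

u ≈ 0.8573c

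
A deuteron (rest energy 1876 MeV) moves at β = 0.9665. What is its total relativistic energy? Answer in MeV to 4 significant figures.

E ≈ 7309 MeV

γ = 1/√(1 − 0.9665²) = 3.89610
E = γm₀c² = 3.89610 × 1876 MeV = 7309 MeV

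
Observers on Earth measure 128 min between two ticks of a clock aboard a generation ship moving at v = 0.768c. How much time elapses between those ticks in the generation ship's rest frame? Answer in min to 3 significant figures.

γ = 1/√(1 − 0.768²) = 1.5614
Proper time: τ₀ = Δt/γ = 128/1.5614 = 82.0 min

τ₀ ≈ 82.0 min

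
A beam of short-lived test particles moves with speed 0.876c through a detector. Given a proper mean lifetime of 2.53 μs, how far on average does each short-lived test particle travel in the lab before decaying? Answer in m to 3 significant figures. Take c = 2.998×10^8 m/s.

γ = 1/√(1 − 0.876²) = 2.0734
Dilated lifetime: Δt = γτ₀ = 2.0734 × 2.53 μs = 5.2456 μs
d = vΔt = 0.876c × 5.2456 μs = 2.6262×10^8 m/s × 5.2456×10^-6 s = 1380 m

d ≈ 1380 m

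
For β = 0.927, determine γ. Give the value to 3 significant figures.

γ ≈ 2.67

γ = 1/√(1 − β²) = 1/√(1 − 0.927²) = 1/√(0.14067) = 2.67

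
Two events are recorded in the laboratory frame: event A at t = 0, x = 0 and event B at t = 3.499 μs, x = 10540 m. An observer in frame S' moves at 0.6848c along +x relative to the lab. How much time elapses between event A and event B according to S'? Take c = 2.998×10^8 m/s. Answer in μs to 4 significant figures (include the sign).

Δt' ≈ -28.24 μs

γ = 1/√(1 − 0.6848²) = 1.37225
Δt' = γ(Δt − vΔx/c²) = 1.37225 × (3.499 μs − 0.6848×10540 m / (2.998×10^8 m/s))
= 1.37225 × (-20.5764 μs) = -28.24 μs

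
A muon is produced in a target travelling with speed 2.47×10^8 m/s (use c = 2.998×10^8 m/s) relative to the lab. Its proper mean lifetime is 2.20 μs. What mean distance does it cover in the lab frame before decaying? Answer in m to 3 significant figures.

d ≈ 959 m

β = v/c = 2.47×10^8 / 2.998×10^8 = 0.82388
γ = 1/√(1 − 0.82388²) = 1.7644
Dilated lifetime: Δt = γτ₀ = 1.7644 × 2.20 μs = 3.8817 μs
d = vΔt = 0.82388c × 3.8817 μs = 2.4700×10^8 m/s × 3.8817×10^-6 s = 959 m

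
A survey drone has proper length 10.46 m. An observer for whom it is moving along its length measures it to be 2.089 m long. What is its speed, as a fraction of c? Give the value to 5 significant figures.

β ≈ 0.97985

γ = L₀/L = 10.46/2.089 = 5.007180
β = √(1 − 1/γ²) = 0.97985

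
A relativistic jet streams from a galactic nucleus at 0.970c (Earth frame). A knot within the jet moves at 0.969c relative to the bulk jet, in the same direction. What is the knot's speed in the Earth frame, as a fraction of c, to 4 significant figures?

Relativistic velocity addition: u = (u' + v)/(1 + u'v/c²)
= (0.969 + 0.970)/(1 + 0.969×0.970) = 1.939/1.93993 = 0.9995

u ≈ 0.9995c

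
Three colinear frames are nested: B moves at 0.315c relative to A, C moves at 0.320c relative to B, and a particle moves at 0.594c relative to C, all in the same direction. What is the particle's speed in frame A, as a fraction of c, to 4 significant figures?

u ≈ 0.8720c

Compose boost 2: (0.320 + 0.315)/(1 + 0.320×0.315) = 0.6350/1.10080 = 0.576853
Compose boost 3: (0.594 + 0.576853)/(1 + 0.594×0.576853) = 1.17085/1.34265 = 0.8720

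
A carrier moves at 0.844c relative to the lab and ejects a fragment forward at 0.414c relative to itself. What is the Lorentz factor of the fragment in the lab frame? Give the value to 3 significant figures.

u_lab = (0.414 + 0.844)/(1 + 0.414×0.844) = 1.258/1.34942 = 0.932255
γ = 1/√(1 − 0.932255²) = 2.76

γ ≈ 2.76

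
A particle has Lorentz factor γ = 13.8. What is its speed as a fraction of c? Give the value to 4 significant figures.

β ≈ 0.9974

β = √(1 − 1/γ²) = √(1 − 1/13.8²) = √(0.994749) = 0.9974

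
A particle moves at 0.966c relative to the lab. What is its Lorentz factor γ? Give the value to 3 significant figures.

γ = 1/√(1 − β²) = 1/√(1 − 0.966²) = 1/√(0.066844) = 3.87

γ ≈ 3.87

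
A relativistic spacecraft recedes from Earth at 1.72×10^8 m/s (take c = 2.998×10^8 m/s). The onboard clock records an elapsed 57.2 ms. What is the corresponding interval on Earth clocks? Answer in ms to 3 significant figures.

β = v/c = 1.72×10^8 / 2.998×10^8 = 0.57372
γ = 1/√(1 − 0.57372²) = 1.2209
Time dilation: Δt = γτ₀ = 1.2209 × 57.2 ms = 69.8 ms

Δt ≈ 69.8 ms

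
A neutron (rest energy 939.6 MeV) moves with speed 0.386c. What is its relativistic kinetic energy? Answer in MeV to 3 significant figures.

K ≈ 78.9 MeV

γ = 1/√(1 − 0.386²) = 1.0840
K = (γ − 1)m₀c² = (1.0840 − 1) × 939.6 MeV = 0.084012 × 939.6 MeV = 78.9 MeV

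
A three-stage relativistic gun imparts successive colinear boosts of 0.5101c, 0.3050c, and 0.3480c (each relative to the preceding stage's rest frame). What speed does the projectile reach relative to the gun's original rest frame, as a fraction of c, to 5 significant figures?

u ≈ 0.84576c

Compose boost 2: (0.3050 + 0.5101)/(1 + 0.3050×0.5101) = 0.81510/1.155580 = 0.7053598
Compose boost 3: (0.3480 + 0.7053598)/(1 + 0.3480×0.7053598) = 1.053360/1.245465 = 0.84576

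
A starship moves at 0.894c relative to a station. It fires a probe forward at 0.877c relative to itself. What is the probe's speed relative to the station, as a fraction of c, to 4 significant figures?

u ≈ 0.9927c

Relativistic velocity addition: u = (u' + v)/(1 + u'v/c²)
= (0.877 + 0.894)/(1 + 0.877×0.894) = 1.771/1.78404 = 0.9927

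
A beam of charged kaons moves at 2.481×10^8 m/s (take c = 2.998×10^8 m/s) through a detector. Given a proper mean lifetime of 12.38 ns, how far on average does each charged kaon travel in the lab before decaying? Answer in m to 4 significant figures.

d ≈ 5.471 m

β = v/c = 2.481×10^8 / 2.998×10^8 = 0.827552
γ = 1/√(1 − 0.827552²) = 1.78129
Dilated lifetime: Δt = γτ₀ = 1.78129 × 12.38 ns = 22.0524 ns
d = vΔt = 0.827552c × 22.0524 ns = 2.48100×10^8 m/s × 2.20524×10^-8 s = 5.471 m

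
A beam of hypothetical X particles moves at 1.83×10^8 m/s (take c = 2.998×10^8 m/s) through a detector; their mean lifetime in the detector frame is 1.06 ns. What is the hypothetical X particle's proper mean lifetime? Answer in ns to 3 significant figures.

τ₀ ≈ 0.840 ns

β = v/c = 1.83×10^8 / 2.998×10^8 = 0.61041
γ = 1/√(1 − 0.61041²) = 1.2625
Proper time: τ₀ = Δt/γ = 1.06/1.2625 = 0.840 ns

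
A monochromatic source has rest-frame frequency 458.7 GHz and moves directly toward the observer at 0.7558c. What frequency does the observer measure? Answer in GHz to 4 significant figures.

f_obs ≈ 1230 GHz

Relativistic Doppler: f_obs = f_src √((1+β)/(1−β))
= 458.7 × √(1.75580/0.244200) = 458.7 × 2.68142 = 1230 GHz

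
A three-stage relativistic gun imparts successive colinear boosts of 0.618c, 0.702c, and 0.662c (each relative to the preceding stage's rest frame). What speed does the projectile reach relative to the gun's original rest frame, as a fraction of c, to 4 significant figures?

u ≈ 0.9833c

Compose boost 2: (0.702 + 0.618)/(1 + 0.702×0.618) = 1.320/1.43384 = 0.920607
Compose boost 3: (0.662 + 0.920607)/(1 + 0.662×0.920607) = 1.58261/1.60944 = 0.9833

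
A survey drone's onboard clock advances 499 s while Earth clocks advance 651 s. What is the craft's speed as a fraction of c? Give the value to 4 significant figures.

β ≈ 0.6422

γ = Δt/τ₀ = 651/499 = 1.30461
β = √(1 − 1/γ²) = √(1 − 1/1.30461²) = 0.6422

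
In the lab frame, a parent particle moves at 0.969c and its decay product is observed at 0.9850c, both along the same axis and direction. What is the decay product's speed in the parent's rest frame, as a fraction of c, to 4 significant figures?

u' ≈ 0.3514c

Inverse velocity addition: u' = (u − v)/(1 − uv/c²)
= (0.9850 − 0.969)/(1 − 0.9850×0.969) = 0.01600/0.0455350 = 0.3514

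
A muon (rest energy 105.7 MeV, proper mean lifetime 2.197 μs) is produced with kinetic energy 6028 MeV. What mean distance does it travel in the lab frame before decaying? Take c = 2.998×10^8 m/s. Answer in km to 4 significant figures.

d ≈ 38.22 km

γ = 1 + K/(m₀c²) = 1 + 6028/105.7 = 58.0293
β = √(1 − 1/γ²) = 0.999852
Dilated lifetime: γτ₀ = 58.0293 × 2.197 μs = 127.490 μs
d = βc·γτ₀ = 0.999852 × (2.998×10^8 m/s) × 0.000127490 s = 38.22 km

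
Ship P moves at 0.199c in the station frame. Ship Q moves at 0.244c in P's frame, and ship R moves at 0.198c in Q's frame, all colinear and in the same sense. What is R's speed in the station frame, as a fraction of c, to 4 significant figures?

Compose boost 2: (0.244 + 0.199)/(1 + 0.244×0.199) = 0.4430/1.04856 = 0.422486
Compose boost 3: (0.198 + 0.422486)/(1 + 0.198×0.422486) = 0.620486/1.08365 = 0.5726

u ≈ 0.5726c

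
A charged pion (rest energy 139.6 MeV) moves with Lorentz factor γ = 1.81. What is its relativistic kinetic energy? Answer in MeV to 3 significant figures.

γ = 1.81 (given)
K = (γ − 1)m₀c² = (1.81 − 1) × 139.6 MeV = 0.81000 × 139.6 MeV = 113 MeV

K ≈ 113 MeV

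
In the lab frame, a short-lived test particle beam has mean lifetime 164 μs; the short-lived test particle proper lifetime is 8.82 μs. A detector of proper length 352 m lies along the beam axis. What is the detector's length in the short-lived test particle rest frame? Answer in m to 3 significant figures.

Time dilation ⇒ γ = Δt/τ₀ = 164/8.82 = 18.594
Length contraction: L = L₀/γ = 352/18.594 = 18.9 m

L ≈ 18.9 m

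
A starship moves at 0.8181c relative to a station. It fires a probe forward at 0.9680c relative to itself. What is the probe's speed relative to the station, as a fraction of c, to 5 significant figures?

Relativistic velocity addition: u = (u' + v)/(1 + u'v/c²)
= (0.9680 + 0.8181)/(1 + 0.9680×0.8181) = 1.7861/1.791921 = 0.99675

u ≈ 0.99675c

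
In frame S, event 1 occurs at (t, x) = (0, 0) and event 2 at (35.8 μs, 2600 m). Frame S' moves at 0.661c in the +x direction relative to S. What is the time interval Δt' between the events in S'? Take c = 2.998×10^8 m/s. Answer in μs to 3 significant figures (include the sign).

Δt' ≈ 40.1 μs

γ = 1/√(1 − 0.661²) = 1.3326
Δt' = γ(Δt − vΔx/c²) = 1.3326 × (35.8 μs − 0.661×2600 m / (2.998×10^8 m/s))
= 1.3326 × (30.068 μs) = 40.1 μs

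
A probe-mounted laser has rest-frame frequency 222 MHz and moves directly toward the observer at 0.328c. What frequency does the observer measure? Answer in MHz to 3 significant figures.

f_obs ≈ 312 MHz

Relativistic Doppler: f_obs = f_src √((1+β)/(1−β))
= 222 × √(1.3280/0.67200) = 222 × 1.4058 = 312 MHz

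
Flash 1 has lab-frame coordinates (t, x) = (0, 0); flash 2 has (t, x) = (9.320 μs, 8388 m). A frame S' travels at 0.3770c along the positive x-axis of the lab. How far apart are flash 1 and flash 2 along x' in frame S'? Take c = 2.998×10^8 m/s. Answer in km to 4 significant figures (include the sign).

γ = 1/√(1 − 0.3770²) = 1.07966
Δx' = γ(Δx − vΔt) = 1.07966 × (8388 m − 0.3770×(2.998×10^8 m/s)×9.320×10^-6 s)
= 1.07966 × (7334.61 m) = 7.919 km

Δx' ≈ 7.919 km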